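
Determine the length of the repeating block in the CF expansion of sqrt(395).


Run the CF algorithm for sqrt(395).
a_0 = floor(sqrt(395)) = 19; set m_0=0, q_0=1.
Recurrence: m' = q*a - m,  q' = (d - m'^2)/q,  a' = floor((a_0 + m')/q').
  step 1: m=19, q=34, a=1
  step 2: m=15, q=5, a=6
  step 3: m=15, q=34, a=1
  step 4: m=19, q=1, a=38
a_4 = 2*a_0 = 38, so the period closes here.
sqrt(395) = [19; 1, 6, 1, 38]
Period length = 4

4


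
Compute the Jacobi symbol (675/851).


Compute (675/851) via quadratic reciprocity:
  reciprocity: (675/851) -> -(851/675)
  reduce: (176/675)
  pull out 2: (2/675) = -1  (since 675 mod 8 = 3)
  pull out 2: (2/675) = -1  (since 675 mod 8 = 3)
  pull out 2: (2/675) = -1  (since 675 mod 8 = 3)
  pull out 2: (2/675) = -1  (since 675 mod 8 = 3)
  reciprocity: (11/675) -> -(675/11)
  reduce: (4/11)
  pull out 2: (2/11) = -1  (since 11 mod 8 = 3)
  pull out 2: (2/11) = -1  (since 11 mod 8 = 3)
  (1/11) = 1
Product of signs = 1

1


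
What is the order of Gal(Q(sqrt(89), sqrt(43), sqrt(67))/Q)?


The 3 square roots of distinct primes are multiplicatively independent over Q,
so [K:Q] = 2^3 and Gal(K/Q) is isomorphic to (Z/2Z)^3.
|Gal| = 2^3 = 8

8


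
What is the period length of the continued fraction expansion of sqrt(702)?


Run the CF algorithm for sqrt(702).
a_0 = floor(sqrt(702)) = 26; set m_0=0, q_0=1.
Recurrence: m' = q*a - m,  q' = (d - m'^2)/q,  a' = floor((a_0 + m')/q').
  step 1: m=26, q=26, a=2
  step 2: m=26, q=1, a=52
a_2 = 2*a_0 = 52, so the period closes here.
sqrt(702) = [26; 2, 52]
Period length = 2

2


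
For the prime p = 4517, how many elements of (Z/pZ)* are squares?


For prime p, the number of non-zero quadratic residues is (p-1)/2.
= (4517-1)/2
= 2258

2258


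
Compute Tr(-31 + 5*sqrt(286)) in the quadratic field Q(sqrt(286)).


Tr(a + b*sqrt(d)) = (a + b*sqrt(d)) + (a - b*sqrt(d)) = 2a
= 2 * (-31)
= -62

-62


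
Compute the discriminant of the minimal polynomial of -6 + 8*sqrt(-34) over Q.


The element -6 + 8*sqrt(-34) has minimal polynomial:
x^2 + 12*x + 2212
Discriminant = (12)^2 - 4*(2212)
= 144 - 8848
= -8704

-8704


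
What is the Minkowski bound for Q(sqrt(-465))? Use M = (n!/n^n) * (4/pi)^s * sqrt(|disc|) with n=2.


d = -465, d mod 4 = 3, so disc(K) = 4d = -1860; |disc(K)| = 1860
Imaginary quadratic field, so n = 2, s = r2 = 1, r1 = 0
M = (n!/n^n) * (4/pi)^s * sqrt(|disc(K)|) = (2!/2^2) * (4/pi)^1 * sqrt(1860)
= 0.5 * 1.273240 * 43.127717
= 27.4560

27.4560


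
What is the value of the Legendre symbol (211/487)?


p = 487 is prime, so compute (211/487) with the reciprocity algorithm (Jacobi-symbol steps: pull out 2s via (2/n), flip via reciprocity, reduce):
  reciprocity: (211/487) -> -(487/211)
  reduce: (65/211)
  reciprocity: (65/211) -> +(211/65)
  reduce: (16/65)
  pull out 2: (2/65) = +1  (since 65 mod 8 = 1)
  pull out 2: (2/65) = +1  (since 65 mod 8 = 1)
  pull out 2: (2/65) = +1  (since 65 mod 8 = 1)
  pull out 2: (2/65) = +1  (since 65 mod 8 = 1)
  (1/65) = 1
Product of signs = -1
(211/487) = -1

-1


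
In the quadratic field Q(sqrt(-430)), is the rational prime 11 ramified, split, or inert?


K = Q(sqrt(-430)). Since d mod 4 = 2, disc(K) = -1720.
Check p | disc: -1720 mod 11 = 7.
p does not divide disc. Compute Legendre symbol (d/p):
10^((11-1)/2) mod 11 = -1
(d/p) = -1, so p is inert: (p) stays prime with e=1, f=2, g=1.
Therefore p is inert.

inert


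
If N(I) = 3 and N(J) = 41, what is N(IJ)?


N(IJ) = N(I) * N(J)
= 3 * 41
= 123

123


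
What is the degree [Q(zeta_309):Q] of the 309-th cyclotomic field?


The degree equals Euler's totient phi(309).
309 = 3 * 103
phi(309) = 204

204


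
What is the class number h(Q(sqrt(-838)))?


K = Q(sqrt(-838)). d mod 4 = 2, so D = disc(K) = 4d = -3352
h(K) equals the number of primitive reduced positive-definite forms (a, b, c) = a*x^2 + b*x*y + c*y^2 with b^2 - 4ac = D,
where reduced means |b| <= a <= c, with b >= 0 whenever |b| = a or a = c, and primitive means gcd(a, b, c) = 1.
Reduced forces 3a^2 <= |D| = 3352, so 1 <= a <= 33; b must have the parity of D, and c = (b^2 - D)/(4a) must be an integer >= a.
Enumerate a = 1..33, b in [-a, a]:
  a=1: (1, 0, 838)  [1]
  a=2: (2, 0, 419)  [1]
  a=3..6: none
  a=7: (7, -6, 121), (7, 6, 121)  [2]
  a=8..10: none
  a=11: (11, -6, 77), (11, 6, 77)  [2]
  a=12..13: none
  a=14: (14, -8, 61), (14, 8, 61)  [2]
  a=15..18: none
  a=19: (19, -12, 46), (19, 12, 46)  [2]
  a=20..21: none
  a=22: (22, -16, 41), (22, 16, 41)  [2]
  a=23: (23, -12, 38), (23, 12, 38)  [2]
  a=24..33: none
Total reduced forms: 1 + 1 + 2 + 2 + 2 + 2 + 2 + 2 = 14
h = 14

14


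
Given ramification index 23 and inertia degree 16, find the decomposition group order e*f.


|D_P| = e * f
= 23 * 16
= 368

368


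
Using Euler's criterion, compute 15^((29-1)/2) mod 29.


p = 29 is prime and the exponent is (p-1)/2 = 14, so by Euler's criterion 15^14 = (15/29) = +1 or -1 mod 29.
Compute by square-and-multiply:
  14 = 8 + 4 + 2 (binary 1110)
  Repeated squaring mod 29: 15^1 = 15, 15^2 = 22, 15^4 = 20, 15^8 = 23
  15^14 = 15^8 * 15^4 * 15^2 = 23 * 20 * 22 mod 29
    23 * 20 = 460 = 25 mod 29
    25 * 22 = 550 = 28 mod 29
  15^14 = 28 mod 29
Result 28 = p - 1 = -1 mod 29: 15 is a quadratic non-residue mod 29. As a residue in [0, p-1] the value is 28.
15^14 mod 29 = 28

28


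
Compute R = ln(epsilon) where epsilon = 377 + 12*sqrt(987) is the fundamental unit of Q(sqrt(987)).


epsilon = 377 + 12*sqrt(987)
= 753.9987
R = ln(753.9987)
= 6.6254

6.6254


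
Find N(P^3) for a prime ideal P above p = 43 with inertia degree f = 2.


N(P^a) = p^(a*f)
= 43^(3*2)
= 43^6
= 6321363049

6321363049


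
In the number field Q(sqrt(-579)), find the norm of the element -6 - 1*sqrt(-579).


N(a + b*sqrt(d)) = a^2 - d*b^2
= (-6)^2 - (-579)*(-1)^2
= 36 + 579
= 615

615


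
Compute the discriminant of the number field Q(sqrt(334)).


For K = Q(sqrt(d)) with d squarefree: disc(K) = d if d = 1 mod 4, and disc(K) = 4d if d = 2 or 3 mod 4.
Here d = 334, and d mod 4 = 2.
d = 2 mod 4, not 1 (O_K = Z[sqrt(d)]), so disc(K) = 4d = 4 * (334) = 1336

1336


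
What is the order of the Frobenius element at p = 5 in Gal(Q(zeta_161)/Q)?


The Frobenius at p in Gal(Q(zeta_n)/Q) = (Z/nZ)* is the class of p, so its order is ord_161(5), the smallest k >= 1 with 5^k = 1 mod 161.
n = 161 = 7 * 23, phi(161) = 132; the order divides phi(n).
Divisors of 132: 1, 2, 3, 4, 6, 11, 12, 22, 33, 44, 66, 132
Repeated squaring mod 161: 5^1 = 5, 5^2 = 25, 5^4 = 142, 5^8 = 39, 5^16 = 72, 5^32 = 32, 5^64 = 58, 5^128 = 144
Test divisors in increasing order:
  k=1: 5^1 = 5 mod 161
  k=2: 5^2 = 25 mod 161
  k=3: 5^3 = 25 * 5 = 125 mod 161
  k=4: 5^4 = 142 mod 161
  k=6: 5^6 = 142 * 25 = 8 mod 161
  k=11: 5^11 = 39 * 25 * 5 = 45 mod 161
  k=12: 5^12 = 39 * 142 = 64 mod 161
  k=22: 5^22 = 72 * 142 * 25 = 93 mod 161
  k=33: 5^33 = 32 * 5 = 160 mod 161
  k=44: 5^44 = 32 * 39 * 142 = 116 mod 161
  k=66: 5^66 = 58 * 25 = 1 mod 161  <- first divisor giving 1
Order = 66

66


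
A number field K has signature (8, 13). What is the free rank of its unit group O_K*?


By Dirichlet's unit theorem:
rank = r1 + r2 - 1
= 8 + 13 - 1
= 20

20


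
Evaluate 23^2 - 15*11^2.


x^2 - d*y^2
= 23^2 - 15*11^2
= 529 - 1815
= -1286

-1286


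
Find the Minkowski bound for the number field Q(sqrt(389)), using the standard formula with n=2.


d = 389, d mod 4 = 1, so disc(K) = d = 389; |disc(K)| = 389
Real quadratic field, so n = 2, s = r2 = 0, r1 = 2
M = (n!/n^n) * (4/pi)^s * sqrt(|disc(K)|) = (2!/2^2) * (4/pi)^0 * sqrt(389)
= 0.5 * 1.000000 * 19.723083
= 9.8615

9.8615


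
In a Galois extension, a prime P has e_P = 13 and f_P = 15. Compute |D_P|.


|D_P| = e * f
= 13 * 15
= 195

195


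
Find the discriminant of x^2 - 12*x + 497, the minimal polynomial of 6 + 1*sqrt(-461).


The element 6 + 1*sqrt(-461) has minimal polynomial:
x^2 - 12*x + 497
Discriminant = (-12)^2 - 4*(497)
= 144 - 1988
= -1844

-1844


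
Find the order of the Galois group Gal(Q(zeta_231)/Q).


|Gal(Q(zeta_231)/Q)| = phi(231)
= 120

120


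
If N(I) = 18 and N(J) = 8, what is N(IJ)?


N(IJ) = N(I) * N(J)
= 18 * 8
= 144

144


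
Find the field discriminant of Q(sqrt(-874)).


For K = Q(sqrt(d)) with d squarefree: disc(K) = d if d = 1 mod 4, and disc(K) = 4d if d = 2 or 3 mod 4.
Here d = -874, and d mod 4 = 2.
d = 2 mod 4, not 1 (O_K = Z[sqrt(d)]), so disc(K) = 4d = 4 * (-874) = -3496

-3496


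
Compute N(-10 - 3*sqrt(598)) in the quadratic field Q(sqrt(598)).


N(a + b*sqrt(d)) = a^2 - d*b^2
= (-10)^2 - (598)*(-3)^2
= 100 - 5382
= -5282

-5282


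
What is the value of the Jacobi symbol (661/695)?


Compute (661/695) via quadratic reciprocity:
  reciprocity: (661/695) -> +(695/661)
  reduce: (34/661)
  pull out 2: (2/661) = -1  (since 661 mod 8 = 5)
  reciprocity: (17/661) -> +(661/17)
  reduce: (15/17)
  reciprocity: (15/17) -> +(17/15)
  reduce: (2/15)
  pull out 2: (2/15) = +1  (since 15 mod 8 = 7)
  (1/15) = 1
Product of signs = -1

-1


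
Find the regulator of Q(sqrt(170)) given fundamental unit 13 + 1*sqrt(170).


epsilon = 13 + 1*sqrt(170)
= 26.0384
R = ln(26.0384)
= 3.2596

3.2596


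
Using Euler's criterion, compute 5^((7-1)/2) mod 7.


p = 7 is prime and the exponent is (p-1)/2 = 3, so by Euler's criterion 5^3 = (5/7) = +1 or -1 mod 7.
Compute by square-and-multiply:
  3 = 2 + 1 (binary 11)
  Repeated squaring mod 7: 5^1 = 5, 5^2 = 4
  5^3 = 5^2 * 5^1 = 4 * 5 mod 7
    4 * 5 = 20 = 6 mod 7
  5^3 = 6 mod 7
Result 6 = p - 1 = -1 mod 7: 5 is a quadratic non-residue mod 7. As a residue in [0, p-1] the value is 6.
5^3 mod 7 = 6

6


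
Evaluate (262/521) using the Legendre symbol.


p = 521 is prime, so compute (262/521) with the reciprocity algorithm (Jacobi-symbol steps: pull out 2s via (2/n), flip via reciprocity, reduce):
  pull out 2: (2/521) = +1  (since 521 mod 8 = 1)
  reciprocity: (131/521) -> +(521/131)
  reduce: (128/131)
  pull out 2: (2/131) = -1  (since 131 mod 8 = 3)
  pull out 2: (2/131) = -1  (since 131 mod 8 = 3)
  pull out 2: (2/131) = -1  (since 131 mod 8 = 3)
  pull out 2: (2/131) = -1  (since 131 mod 8 = 3)
  pull out 2: (2/131) = -1  (since 131 mod 8 = 3)
  pull out 2: (2/131) = -1  (since 131 mod 8 = 3)
  pull out 2: (2/131) = -1  (since 131 mod 8 = 3)
  (1/131) = 1
Product of signs = -1
(262/521) = -1

-1


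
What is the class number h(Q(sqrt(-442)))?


K = Q(sqrt(-442)). d mod 4 = 2, so D = disc(K) = 4d = -1768
h(K) equals the number of primitive reduced positive-definite forms (a, b, c) = a*x^2 + b*x*y + c*y^2 with b^2 - 4ac = D,
where reduced means |b| <= a <= c, with b >= 0 whenever |b| = a or a = c, and primitive means gcd(a, b, c) = 1.
Reduced forces 3a^2 <= |D| = 1768, so 1 <= a <= 24; b must have the parity of D, and c = (b^2 - D)/(4a) must be an integer >= a.
Enumerate a = 1..24, b in [-a, a]:
  a=1: (1, 0, 442)  [1]
  a=2: (2, 0, 221)  [1]
  a=3..10: none
  a=11: (11, -6, 41), (11, 6, 41)  [2]
  a=12: none
  a=13: (13, 0, 34)  [1]
  a=14..16: none
  a=17: (17, 0, 26)  [1]
  a=18..21: none
  a=22: (22, -16, 23), (22, 16, 23)  [2]
  a=23..24: none
Total reduced forms: 1 + 1 + 2 + 1 + 1 + 2 = 8
h = 8

8


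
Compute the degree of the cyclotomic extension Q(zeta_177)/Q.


The degree equals Euler's totient phi(177).
177 = 3 * 59
phi(177) = 116

116


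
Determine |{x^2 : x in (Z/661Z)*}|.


For prime p, the number of non-zero quadratic residues is (p-1)/2.
= (661-1)/2
= 330

330


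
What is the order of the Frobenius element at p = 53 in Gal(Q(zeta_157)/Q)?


The Frobenius at p in Gal(Q(zeta_n)/Q) = (Z/nZ)* is the class of p, so its order is ord_157(53), the smallest k >= 1 with 53^k = 1 mod 157.
n = 157 = 157, phi(157) = 156; the order divides phi(n).
Divisors of 156: 1, 2, 3, 4, 6, 12, 13, 26, 39, 52, 78, 156
Repeated squaring mod 157: 53^1 = 53, 53^2 = 140, 53^4 = 132, 53^8 = 154, 53^16 = 9, 53^32 = 81, 53^64 = 124, 53^128 = 147
Test divisors in increasing order:
  k=1: 53^1 = 53 mod 157
  k=2: 53^2 = 140 mod 157
  k=3: 53^3 = 140 * 53 = 41 mod 157
  k=4: 53^4 = 132 mod 157
  k=6: 53^6 = 132 * 140 = 111 mod 157
  k=12: 53^12 = 154 * 132 = 75 mod 157
  k=13: 53^13 = 154 * 132 * 53 = 50 mod 157
  k=26: 53^26 = 9 * 154 * 140 = 145 mod 157
  k=39: 53^39 = 81 * 132 * 140 * 53 = 28 mod 157
  k=52: 53^52 = 81 * 9 * 132 = 144 mod 157
  k=78: 53^78 = 124 * 154 * 132 * 140 = 156 mod 157
  k=156: 53^156 = 147 * 9 * 154 * 132 = 1 mod 157  <- first divisor giving 1
Order = 156

156


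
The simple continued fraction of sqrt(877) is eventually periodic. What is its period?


Run the CF algorithm for sqrt(877).
a_0 = floor(sqrt(877)) = 29; set m_0=0, q_0=1.
Recurrence: m' = q*a - m,  q' = (d - m'^2)/q,  a' = floor((a_0 + m')/q').
  step 1: m=29, q=36, a=1
  step 2: m=7, q=23, a=1
  step 3: m=16, q=27, a=1
  step 4: m=11, q=28, a=1
  step 5: m=17, q=21, a=2
  step 6: m=25, q=12, a=4
  step 7: m=23, q=29, a=1
  step 8: m=6, q=29, a=1
  step 9: m=23, q=12, a=4
  step 10: m=25, q=21, a=2
  step 11: m=17, q=28, a=1
  step 12: m=11, q=27, a=1
  step 13: m=16, q=23, a=1
  step 14: m=7, q=36, a=1
  step 15: m=29, q=1, a=58
a_15 = 2*a_0 = 58, so the period closes here.
sqrt(877) = [29; 1, 1, 1, 1, 2, 4, 1, 1, 4, 2, 1, 1, 1, 1, 58]
Period length = 15

15


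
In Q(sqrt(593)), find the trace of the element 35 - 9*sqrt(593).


Tr(a + b*sqrt(d)) = (a + b*sqrt(d)) + (a - b*sqrt(d)) = 2a
= 2 * (35)
= 70

70


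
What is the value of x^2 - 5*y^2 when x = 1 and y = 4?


x^2 - d*y^2
= 1^2 - 5*4^2
= 1 - 80
= -79

-79


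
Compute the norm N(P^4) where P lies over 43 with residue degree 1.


N(P^a) = p^(a*f)
= 43^(4*1)
= 43^4
= 3418801

3418801


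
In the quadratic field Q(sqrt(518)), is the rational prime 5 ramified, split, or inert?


K = Q(sqrt(518)). Since d mod 4 = 2, disc(K) = 2072.
Check p | disc: 2072 mod 5 = 2.
p does not divide disc. Compute Legendre symbol (d/p):
3^((5-1)/2) mod 5 = -1
(d/p) = -1, so p is inert: (p) stays prime with e=1, f=2, g=1.
Therefore p is inert.

inert


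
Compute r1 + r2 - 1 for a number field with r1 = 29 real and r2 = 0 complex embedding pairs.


By Dirichlet's unit theorem:
rank = r1 + r2 - 1
= 29 + 0 - 1
= 28

28


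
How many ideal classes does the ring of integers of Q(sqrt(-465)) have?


K = Q(sqrt(-465)). d mod 4 = 3, so D = disc(K) = 4d = -1860
h(K) equals the number of primitive reduced positive-definite forms (a, b, c) = a*x^2 + b*x*y + c*y^2 with b^2 - 4ac = D,
where reduced means |b| <= a <= c, with b >= 0 whenever |b| = a or a = c, and primitive means gcd(a, b, c) = 1.
Reduced forces 3a^2 <= |D| = 1860, so 1 <= a <= 24; b must have the parity of D, and c = (b^2 - D)/(4a) must be an integer >= a.
Enumerate a = 1..24, b in [-a, a]:
  a=1: (1, 0, 465)  [1]
  a=2: (2, 2, 233)  [1]
  a=3: (3, 0, 155)  [1]
  a=4: none
  a=5: (5, 0, 93)  [1]
  a=6: (6, 6, 79)  [1]
  a=7: (7, -4, 67), (7, 4, 67)  [2]
  a=8..9: none
  a=10: (10, 10, 49)  [1]
  a=11..12: none
  a=13: (13, -8, 37), (13, 8, 37)  [2]
  a=14: (14, -10, 35), (14, 10, 35)  [2]
  a=15: (15, 0, 31)  [1]
  a=16..20: none
  a=21: (21, -18, 26), (21, 18, 26)  [2]
  a=22: none
  a=23: (23, 16, 23)  [1]
  a=24: none
Total reduced forms: 1 + 1 + 1 + 1 + 1 + 2 + 1 + 2 + 2 + 1 + 2 + 1 = 16
h = 16

16


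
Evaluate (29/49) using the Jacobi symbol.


Compute (29/49) via quadratic reciprocity:
  reciprocity: (29/49) -> +(49/29)
  reduce: (20/29)
  pull out 2: (2/29) = -1  (since 29 mod 8 = 5)
  pull out 2: (2/29) = -1  (since 29 mod 8 = 5)
  reciprocity: (5/29) -> +(29/5)
  reduce: (4/5)
  pull out 2: (2/5) = -1  (since 5 mod 8 = 5)
  pull out 2: (2/5) = -1  (since 5 mod 8 = 5)
  (1/5) = 1
Product of signs = 1

1


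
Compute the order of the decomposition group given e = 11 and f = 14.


|D_P| = e * f
= 11 * 14
= 154

154


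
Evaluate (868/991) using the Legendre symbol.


p = 991 is prime, so compute (868/991) with the reciprocity algorithm (Jacobi-symbol steps: pull out 2s via (2/n), flip via reciprocity, reduce):
  pull out 2: (2/991) = +1  (since 991 mod 8 = 7)
  pull out 2: (2/991) = +1  (since 991 mod 8 = 7)
  reciprocity: (217/991) -> +(991/217)
  reduce: (123/217)
  reciprocity: (123/217) -> +(217/123)
  reduce: (94/123)
  pull out 2: (2/123) = -1  (since 123 mod 8 = 3)
  reciprocity: (47/123) -> -(123/47)
  reduce: (29/47)
  reciprocity: (29/47) -> +(47/29)
  reduce: (18/29)
  pull out 2: (2/29) = -1  (since 29 mod 8 = 5)
  reciprocity: (9/29) -> +(29/9)
  reduce: (2/9)
  pull out 2: (2/9) = +1  (since 9 mod 8 = 1)
  (1/9) = 1
Product of signs = -1
(868/991) = -1

-1


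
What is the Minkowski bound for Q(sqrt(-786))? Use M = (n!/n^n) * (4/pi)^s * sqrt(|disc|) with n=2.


d = -786, d mod 4 = 2, so disc(K) = 4d = -3144; |disc(K)| = 3144
Imaginary quadratic field, so n = 2, s = r2 = 1, r1 = 0
M = (n!/n^n) * (4/pi)^s * sqrt(|disc(K)|) = (2!/2^2) * (4/pi)^1 * sqrt(3144)
= 0.5 * 1.273240 * 56.071383
= 35.6962

35.6962


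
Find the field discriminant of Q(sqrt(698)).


For K = Q(sqrt(d)) with d squarefree: disc(K) = d if d = 1 mod 4, and disc(K) = 4d if d = 2 or 3 mod 4.
Here d = 698, and d mod 4 = 2.
d = 2 mod 4, not 1 (O_K = Z[sqrt(d)]), so disc(K) = 4d = 4 * (698) = 2792

2792


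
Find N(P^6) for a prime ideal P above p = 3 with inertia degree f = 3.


N(P^a) = p^(a*f)
= 3^(6*3)
= 3^18
= 387420489

387420489


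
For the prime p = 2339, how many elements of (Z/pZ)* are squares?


For prime p, the number of non-zero quadratic residues is (p-1)/2.
= (2339-1)/2
= 1169

1169


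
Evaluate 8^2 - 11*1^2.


x^2 - d*y^2
= 8^2 - 11*1^2
= 64 - 11
= 53

53


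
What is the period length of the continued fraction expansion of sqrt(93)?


Run the CF algorithm for sqrt(93).
a_0 = floor(sqrt(93)) = 9; set m_0=0, q_0=1.
Recurrence: m' = q*a - m,  q' = (d - m'^2)/q,  a' = floor((a_0 + m')/q').
  step 1: m=9, q=12, a=1
  step 2: m=3, q=7, a=1
  step 3: m=4, q=11, a=1
  step 4: m=7, q=4, a=4
  step 5: m=9, q=3, a=6
  step 6: m=9, q=4, a=4
  step 7: m=7, q=11, a=1
  step 8: m=4, q=7, a=1
  step 9: m=3, q=12, a=1
  step 10: m=9, q=1, a=18
a_10 = 2*a_0 = 18, so the period closes here.
sqrt(93) = [9; 1, 1, 1, 4, 6, 4, 1, 1, 1, 18]
Period length = 10

10


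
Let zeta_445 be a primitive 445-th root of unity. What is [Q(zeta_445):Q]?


The degree equals Euler's totient phi(445).
445 = 5 * 89
phi(445) = 352

352


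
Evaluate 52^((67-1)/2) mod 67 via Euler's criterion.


p = 67 is prime and the exponent is (p-1)/2 = 33, so by Euler's criterion 52^33 = (52/67) = +1 or -1 mod 67.
Compute by square-and-multiply:
  33 = 32 + 1 (binary 100001)
  Repeated squaring mod 67: 52^1 = 52, 52^2 = 24, 52^4 = 40, 52^8 = 59, 52^16 = 64, 52^32 = 9
  52^33 = 52^32 * 52^1 = 9 * 52 mod 67
    9 * 52 = 468 = 66 mod 67
  52^33 = 66 mod 67
Result 66 = p - 1 = -1 mod 67: 52 is a quadratic non-residue mod 67. As a residue in [0, p-1] the value is 66.
52^33 mod 67 = 66

66


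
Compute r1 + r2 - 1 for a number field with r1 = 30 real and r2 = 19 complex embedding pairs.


By Dirichlet's unit theorem:
rank = r1 + r2 - 1
= 30 + 19 - 1
= 48

48


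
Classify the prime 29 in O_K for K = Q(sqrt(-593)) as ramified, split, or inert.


K = Q(sqrt(-593)). Since d mod 4 = 3, disc(K) = -2372.
Check p | disc: -2372 mod 29 = 6.
p does not divide disc. Compute Legendre symbol (d/p):
16^((29-1)/2) mod 29 = 1
(d/p) = 1, so p splits: (p) = P*P' with e=1, f=1, g=2.
Therefore p is split.

split


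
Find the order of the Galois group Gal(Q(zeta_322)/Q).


|Gal(Q(zeta_322)/Q)| = phi(322)
= 132

132


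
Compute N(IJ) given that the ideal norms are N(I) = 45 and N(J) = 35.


N(IJ) = N(I) * N(J)
= 45 * 35
= 1575

1575


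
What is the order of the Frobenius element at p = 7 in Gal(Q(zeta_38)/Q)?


The Frobenius at p in Gal(Q(zeta_n)/Q) = (Z/nZ)* is the class of p, so its order is ord_38(7), the smallest k >= 1 with 7^k = 1 mod 38.
n = 38 = 2 * 19, phi(38) = 18; the order divides phi(n).
Divisors of 18: 1, 2, 3, 6, 9, 18
Repeated squaring mod 38: 7^1 = 7, 7^2 = 11, 7^4 = 7, 7^8 = 11, 7^16 = 7
Test divisors in increasing order:
  k=1: 7^1 = 7 mod 38
  k=2: 7^2 = 11 mod 38
  k=3: 7^3 = 11 * 7 = 1 mod 38  <- first divisor giving 1
Order = 3

3


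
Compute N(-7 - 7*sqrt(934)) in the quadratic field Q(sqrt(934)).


N(a + b*sqrt(d)) = a^2 - d*b^2
= (-7)^2 - (934)*(-7)^2
= 49 - 45766
= -45717

-45717


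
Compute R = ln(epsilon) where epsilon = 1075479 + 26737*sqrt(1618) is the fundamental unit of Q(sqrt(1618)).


epsilon = 1075479 + 26737*sqrt(1618)
= 2.1510e+06
R = ln(2.1510e+06)
= 14.5814

14.5814


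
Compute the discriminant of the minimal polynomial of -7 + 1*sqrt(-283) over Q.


The element -7 + 1*sqrt(-283) has minimal polynomial:
x^2 + 14*x + 332
Discriminant = (14)^2 - 4*(332)
= 196 - 1328
= -1132

-1132


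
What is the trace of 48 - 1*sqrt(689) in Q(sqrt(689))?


Tr(a + b*sqrt(d)) = (a + b*sqrt(d)) + (a - b*sqrt(d)) = 2a
= 2 * (48)
= 96

96


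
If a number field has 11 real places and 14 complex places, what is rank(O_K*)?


By Dirichlet's unit theorem:
rank = r1 + r2 - 1
= 11 + 14 - 1
= 24

24


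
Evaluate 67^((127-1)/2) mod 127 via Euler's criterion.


p = 127 is prime and the exponent is (p-1)/2 = 63, so by Euler's criterion 67^63 = (67/127) = +1 or -1 mod 127.
Compute by square-and-multiply:
  63 = 32 + 16 + 8 + 4 + 2 + 1 (binary 111111)
  Repeated squaring mod 127: 67^1 = 67, 67^2 = 44, 67^4 = 31, 67^8 = 72, 67^16 = 104, 67^32 = 21
  67^63 = 67^32 * 67^16 * 67^8 * 67^4 * 67^2 * 67^1 = 21 * 104 * 72 * 31 * 44 * 67 mod 127
    21 * 104 = 2184 = 25 mod 127
    25 * 72 = 1800 = 22 mod 127
    22 * 31 = 682 = 47 mod 127
    47 * 44 = 2068 = 36 mod 127
    36 * 67 = 2412 = 126 mod 127
  67^63 = 126 mod 127
Result 126 = p - 1 = -1 mod 127: 67 is a quadratic non-residue mod 127. As a residue in [0, p-1] the value is 126.
67^63 mod 127 = 126

126


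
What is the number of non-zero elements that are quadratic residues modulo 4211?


For prime p, the number of non-zero quadratic residues is (p-1)/2.
= (4211-1)/2
= 2105

2105


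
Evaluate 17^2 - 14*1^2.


x^2 - d*y^2
= 17^2 - 14*1^2
= 289 - 14
= 275

275


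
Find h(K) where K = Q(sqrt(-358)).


K = Q(sqrt(-358)). d mod 4 = 2, so D = disc(K) = 4d = -1432
h(K) equals the number of primitive reduced positive-definite forms (a, b, c) = a*x^2 + b*x*y + c*y^2 with b^2 - 4ac = D,
where reduced means |b| <= a <= c, with b >= 0 whenever |b| = a or a = c, and primitive means gcd(a, b, c) = 1.
Reduced forces 3a^2 <= |D| = 1432, so 1 <= a <= 21; b must have the parity of D, and c = (b^2 - D)/(4a) must be an integer >= a.
Enumerate a = 1..21, b in [-a, a]:
  a=1: (1, 0, 358)  [1]
  a=2: (2, 0, 179)  [1]
  a=3..10: none
  a=11: (11, -8, 34), (11, 8, 34)  [2]
  a=12..16: none
  a=17: (17, -8, 22), (17, 8, 22)  [2]
  a=18..21: none
Total reduced forms: 1 + 1 + 2 + 2 = 6
h = 6

6


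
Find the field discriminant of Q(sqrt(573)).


For K = Q(sqrt(d)) with d squarefree: disc(K) = d if d = 1 mod 4, and disc(K) = 4d if d = 2 or 3 mod 4.
Here d = 573, and d mod 4 = 1.
d = 1 mod 4 (O_K = Z[(1+sqrt(d))/2]), so disc(K) = d = 573

573


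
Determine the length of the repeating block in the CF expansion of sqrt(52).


Run the CF algorithm for sqrt(52).
a_0 = floor(sqrt(52)) = 7; set m_0=0, q_0=1.
Recurrence: m' = q*a - m,  q' = (d - m'^2)/q,  a' = floor((a_0 + m')/q').
  step 1: m=7, q=3, a=4
  step 2: m=5, q=9, a=1
  step 3: m=4, q=4, a=2
  step 4: m=4, q=9, a=1
  step 5: m=5, q=3, a=4
  step 6: m=7, q=1, a=14
a_6 = 2*a_0 = 14, so the period closes here.
sqrt(52) = [7; 4, 1, 2, 1, 4, 14]
Period length = 6

6


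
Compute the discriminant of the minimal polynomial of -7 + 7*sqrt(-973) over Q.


The element -7 + 7*sqrt(-973) has minimal polynomial:
x^2 + 14*x + 47726
Discriminant = (14)^2 - 4*(47726)
= 196 - 190904
= -190708

-190708


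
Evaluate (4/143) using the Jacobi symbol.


Compute (4/143) via quadratic reciprocity:
  pull out 2: (2/143) = +1  (since 143 mod 8 = 7)
  pull out 2: (2/143) = +1  (since 143 mod 8 = 7)
  (1/143) = 1
Product of signs = 1

1


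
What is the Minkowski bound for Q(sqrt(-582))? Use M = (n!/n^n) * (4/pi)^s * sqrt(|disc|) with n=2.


d = -582, d mod 4 = 2, so disc(K) = 4d = -2328; |disc(K)| = 2328
Imaginary quadratic field, so n = 2, s = r2 = 1, r1 = 0
M = (n!/n^n) * (4/pi)^s * sqrt(|disc(K)|) = (2!/2^2) * (4/pi)^1 * sqrt(2328)
= 0.5 * 1.273240 * 48.249352
= 30.7165

30.7165


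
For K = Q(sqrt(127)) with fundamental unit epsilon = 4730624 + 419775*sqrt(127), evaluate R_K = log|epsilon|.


epsilon = 4730624 + 419775*sqrt(127)
= 9.4612e+06
R = ln(9.4612e+06)
= 16.0627

16.0627


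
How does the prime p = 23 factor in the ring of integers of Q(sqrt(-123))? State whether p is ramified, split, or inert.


K = Q(sqrt(-123)). Since d mod 4 = 1, disc(K) = -123.
Check p | disc: -123 mod 23 = 15.
p does not divide disc. Compute Legendre symbol (d/p):
15^((23-1)/2) mod 23 = -1
(d/p) = -1, so p is inert: (p) stays prime with e=1, f=2, g=1.
Therefore p is inert.

inert


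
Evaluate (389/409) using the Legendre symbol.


p = 409 is prime, so compute (389/409) with the reciprocity algorithm (Jacobi-symbol steps: pull out 2s via (2/n), flip via reciprocity, reduce):
  reciprocity: (389/409) -> +(409/389)
  reduce: (20/389)
  pull out 2: (2/389) = -1  (since 389 mod 8 = 5)
  pull out 2: (2/389) = -1  (since 389 mod 8 = 5)
  reciprocity: (5/389) -> +(389/5)
  reduce: (4/5)
  pull out 2: (2/5) = -1  (since 5 mod 8 = 5)
  pull out 2: (2/5) = -1  (since 5 mod 8 = 5)
  (1/5) = 1
Product of signs = 1
(389/409) = 1

1


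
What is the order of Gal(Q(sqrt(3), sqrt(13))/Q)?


The 2 square roots of distinct primes are multiplicatively independent over Q,
so [K:Q] = 2^2 and Gal(K/Q) is isomorphic to (Z/2Z)^2.
|Gal| = 2^2 = 4

4


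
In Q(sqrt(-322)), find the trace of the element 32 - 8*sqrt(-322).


Tr(a + b*sqrt(d)) = (a + b*sqrt(d)) + (a - b*sqrt(d)) = 2a
= 2 * (32)
= 64

64


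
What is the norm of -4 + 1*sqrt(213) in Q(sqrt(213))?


N(a + b*sqrt(d)) = a^2 - d*b^2
= (-4)^2 - (213)*(1)^2
= 16 - 213
= -197

-197


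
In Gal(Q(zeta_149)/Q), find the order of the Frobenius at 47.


The Frobenius at p in Gal(Q(zeta_n)/Q) = (Z/nZ)* is the class of p, so its order is ord_149(47), the smallest k >= 1 with 47^k = 1 mod 149.
n = 149 = 149, phi(149) = 148; the order divides phi(n).
Divisors of 148: 1, 2, 4, 37, 74, 148
Repeated squaring mod 149: 47^1 = 47, 47^2 = 123, 47^4 = 80, 47^8 = 142, 47^16 = 49, 47^32 = 17, 47^64 = 140, 47^128 = 81
Test divisors in increasing order:
  k=1: 47^1 = 47 mod 149
  k=2: 47^2 = 123 mod 149
  k=4: 47^4 = 80 mod 149
  k=37: 47^37 = 17 * 80 * 47 = 148 mod 149
  k=74: 47^74 = 140 * 142 * 123 = 1 mod 149  <- first divisor giving 1
Order = 74

74


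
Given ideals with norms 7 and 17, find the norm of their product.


N(IJ) = N(I) * N(J)
= 7 * 17
= 119

119


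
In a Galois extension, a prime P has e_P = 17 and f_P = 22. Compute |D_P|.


|D_P| = e * f
= 17 * 22
= 374

374


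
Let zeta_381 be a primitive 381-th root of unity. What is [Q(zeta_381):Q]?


The degree equals Euler's totient phi(381).
381 = 3 * 127
phi(381) = 252

252


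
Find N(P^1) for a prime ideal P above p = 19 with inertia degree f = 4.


N(P^a) = p^(a*f)
= 19^(1*4)
= 19^4
= 130321

130321


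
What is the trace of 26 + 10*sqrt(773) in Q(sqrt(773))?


Tr(a + b*sqrt(d)) = (a + b*sqrt(d)) + (a - b*sqrt(d)) = 2a
= 2 * (26)
= 52

52


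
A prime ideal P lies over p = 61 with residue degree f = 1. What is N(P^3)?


N(P^a) = p^(a*f)
= 61^(3*1)
= 61^3
= 226981

226981


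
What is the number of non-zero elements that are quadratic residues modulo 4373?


For prime p, the number of non-zero quadratic residues is (p-1)/2.
= (4373-1)/2
= 2186

2186


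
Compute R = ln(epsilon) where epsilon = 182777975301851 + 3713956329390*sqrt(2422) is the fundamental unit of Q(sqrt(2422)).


epsilon = 182777975301851 + 3713956329390*sqrt(2422)
= 3.6556e+14
R = ln(3.6556e+14)
= 33.5324

33.5324


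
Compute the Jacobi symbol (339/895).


Compute (339/895) via quadratic reciprocity:
  reciprocity: (339/895) -> -(895/339)
  reduce: (217/339)
  reciprocity: (217/339) -> +(339/217)
  reduce: (122/217)
  pull out 2: (2/217) = +1  (since 217 mod 8 = 1)
  reciprocity: (61/217) -> +(217/61)
  reduce: (34/61)
  pull out 2: (2/61) = -1  (since 61 mod 8 = 5)
  reciprocity: (17/61) -> +(61/17)
  reduce: (10/17)
  pull out 2: (2/17) = +1  (since 17 mod 8 = 1)
  reciprocity: (5/17) -> +(17/5)
  reduce: (2/5)
  pull out 2: (2/5) = -1  (since 5 mod 8 = 5)
  (1/5) = 1
Product of signs = -1

-1


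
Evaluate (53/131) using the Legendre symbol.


p = 131 is prime, so compute (53/131) with the reciprocity algorithm (Jacobi-symbol steps: pull out 2s via (2/n), flip via reciprocity, reduce):
  reciprocity: (53/131) -> +(131/53)
  reduce: (25/53)
  reciprocity: (25/53) -> +(53/25)
  reduce: (3/25)
  reciprocity: (3/25) -> +(25/3)
  reduce: (1/3)
  (1/3) = 1
Product of signs = 1
(53/131) = 1

1


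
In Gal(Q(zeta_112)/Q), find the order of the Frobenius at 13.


The Frobenius at p in Gal(Q(zeta_n)/Q) = (Z/nZ)* is the class of p, so its order is ord_112(13), the smallest k >= 1 with 13^k = 1 mod 112.
n = 112 = 2^4 * 7, phi(112) = 48; the order divides phi(n).
Divisors of 48: 1, 2, 3, 4, 6, 8, 12, 16, 24, 48
Repeated squaring mod 112: 13^1 = 13, 13^2 = 57, 13^4 = 1, 13^8 = 1, 13^16 = 1, 13^32 = 1
Test divisors in increasing order:
  k=1: 13^1 = 13 mod 112
  k=2: 13^2 = 57 mod 112
  k=3: 13^3 = 57 * 13 = 69 mod 112
  k=4: 13^4 = 1 mod 112  <- first divisor giving 1
Order = 4

4


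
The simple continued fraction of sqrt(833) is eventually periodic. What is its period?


Run the CF algorithm for sqrt(833).
a_0 = floor(sqrt(833)) = 28; set m_0=0, q_0=1.
Recurrence: m' = q*a - m,  q' = (d - m'^2)/q,  a' = floor((a_0 + m')/q').
  step 1: m=28, q=49, a=1
  step 2: m=21, q=8, a=6
  step 3: m=27, q=13, a=4
  step 4: m=25, q=16, a=3
  step 5: m=23, q=19, a=2
  step 6: m=15, q=32, a=1
  step 7: m=17, q=17, a=2
  step 8: m=17, q=32, a=1
  step 9: m=15, q=19, a=2
  step 10: m=23, q=16, a=3
  step 11: m=25, q=13, a=4
  step 12: m=27, q=8, a=6
  step 13: m=21, q=49, a=1
  step 14: m=28, q=1, a=56
a_14 = 2*a_0 = 56, so the period closes here.
sqrt(833) = [28; 1, 6, 4, 3, 2, 1, 2, 1, 2, 3, 4, 6, 1, 56]
Period length = 14

14


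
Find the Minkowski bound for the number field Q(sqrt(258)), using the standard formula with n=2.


d = 258, d mod 4 = 2, so disc(K) = 4d = 1032; |disc(K)| = 1032
Real quadratic field, so n = 2, s = r2 = 0, r1 = 2
M = (n!/n^n) * (4/pi)^s * sqrt(|disc(K)|) = (2!/2^2) * (4/pi)^0 * sqrt(1032)
= 0.5 * 1.000000 * 32.124757
= 16.0624

16.0624


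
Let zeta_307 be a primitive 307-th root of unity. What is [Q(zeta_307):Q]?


The degree equals Euler's totient phi(307).
307 = 307
phi(307) = 306

306


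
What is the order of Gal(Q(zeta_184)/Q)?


|Gal(Q(zeta_184)/Q)| = phi(184)
= 88

88


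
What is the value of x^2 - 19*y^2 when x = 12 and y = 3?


x^2 - d*y^2
= 12^2 - 19*3^2
= 144 - 171
= -27

-27


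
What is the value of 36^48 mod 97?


p = 97 is prime and the exponent is (p-1)/2 = 48, so by Euler's criterion 36^48 = (36/97) = +1 or -1 mod 97.
Compute by square-and-multiply:
  48 = 32 + 16 (binary 110000)
  Repeated squaring mod 97: 36^1 = 36, 36^2 = 35, 36^4 = 61, 36^8 = 35, 36^16 = 61, 36^32 = 35
  36^48 = 36^32 * 36^16 = 35 * 61 mod 97
    35 * 61 = 2135 = 1 mod 97
  36^48 = 1 mod 97
Result 1: 36 is a quadratic residue mod 97.
36^48 mod 97 = 1

1


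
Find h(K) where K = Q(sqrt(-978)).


K = Q(sqrt(-978)). d mod 4 = 2, so D = disc(K) = 4d = -3912
h(K) equals the number of primitive reduced positive-definite forms (a, b, c) = a*x^2 + b*x*y + c*y^2 with b^2 - 4ac = D,
where reduced means |b| <= a <= c, with b >= 0 whenever |b| = a or a = c, and primitive means gcd(a, b, c) = 1.
Reduced forces 3a^2 <= |D| = 3912, so 1 <= a <= 36; b must have the parity of D, and c = (b^2 - D)/(4a) must be an integer >= a.
Enumerate a = 1..36, b in [-a, a]:
  a=1: (1, 0, 978)  [1]
  a=2: (2, 0, 489)  [1]
  a=3: (3, 0, 326)  [1]
  a=4..5: none
  a=6: (6, 0, 163)  [1]
  a=7: (7, -6, 141), (7, 6, 141)  [2]
  a=8..10: none
  a=11: (11, -2, 89), (11, 2, 89)  [2]
  a=12: none
  a=13: (13, -12, 78), (13, 12, 78)  [2]
  a=14: (14, -8, 71), (14, 8, 71)  [2]
  a=15..16: none
  a=17: (17, -10, 59), (17, 10, 59)  [2]
  a=18..20: none
  a=21: (21, -6, 47), (21, 6, 47)  [2]
  a=22: (22, -20, 49), (22, 20, 49)  [2]
  a=23..25: none
  a=26: (26, -12, 39), (26, 12, 39)  [2]
  a=27..30: none
  a=31: (31, -26, 37), (31, 26, 37)  [2]
  a=32: none
  a=33: (33, -24, 34), (33, 24, 34)  [2]
  a=34..36: none
Total reduced forms: 1 + 1 + 1 + 1 + 2 + 2 + 2 + 2 + 2 + 2 + 2 + 2 + 2 + 2 = 24
h = 24

24


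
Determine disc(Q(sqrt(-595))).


For K = Q(sqrt(d)) with d squarefree: disc(K) = d if d = 1 mod 4, and disc(K) = 4d if d = 2 or 3 mod 4.
Here d = -595, and d mod 4 = 1.
d = 1 mod 4 (O_K = Z[(1+sqrt(d))/2]), so disc(K) = d = -595

-595


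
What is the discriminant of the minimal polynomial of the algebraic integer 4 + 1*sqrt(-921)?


The element 4 + 1*sqrt(-921) has minimal polynomial:
x^2 - 8*x + 937
Discriminant = (-8)^2 - 4*(937)
= 64 - 3748
= -3684

-3684


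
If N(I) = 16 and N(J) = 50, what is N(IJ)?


N(IJ) = N(I) * N(J)
= 16 * 50
= 800

800


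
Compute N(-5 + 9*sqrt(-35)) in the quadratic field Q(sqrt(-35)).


N(a + b*sqrt(d)) = a^2 - d*b^2
= (-5)^2 - (-35)*(9)^2
= 25 + 2835
= 2860

2860


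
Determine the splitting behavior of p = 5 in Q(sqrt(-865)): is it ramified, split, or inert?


K = Q(sqrt(-865)). Since d mod 4 = 3, disc(K) = -3460.
Check p | disc: -3460 mod 5 = 0.
p divides disc, so p ramifies: (p) = P^2 with e=2, f=1, g=1.
Therefore p is ramified.

ramified


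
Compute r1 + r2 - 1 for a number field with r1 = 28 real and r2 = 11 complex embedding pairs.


By Dirichlet's unit theorem:
rank = r1 + r2 - 1
= 28 + 11 - 1
= 38

38


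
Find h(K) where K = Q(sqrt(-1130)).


K = Q(sqrt(-1130)). d mod 4 = 2, so D = disc(K) = 4d = -4520
h(K) equals the number of primitive reduced positive-definite forms (a, b, c) = a*x^2 + b*x*y + c*y^2 with b^2 - 4ac = D,
where reduced means |b| <= a <= c, with b >= 0 whenever |b| = a or a = c, and primitive means gcd(a, b, c) = 1.
Reduced forces 3a^2 <= |D| = 4520, so 1 <= a <= 38; b must have the parity of D, and c = (b^2 - D)/(4a) must be an integer >= a.
Enumerate a = 1..38, b in [-a, a]:
  a=1: (1, 0, 1130)  [1]
  a=2: (2, 0, 565)  [1]
  a=3: (3, -2, 377), (3, 2, 377)  [2]
  a=4: none
  a=5: (5, 0, 226)  [1]
  a=6: (6, -4, 189), (6, 4, 189)  [2]
  a=7: (7, -4, 162), (7, 4, 162)  [2]
  a=8: none
  a=9: (9, -4, 126), (9, 4, 126)  [2]
  a=10: (10, 0, 113)  [1]
  a=11: (11, -10, 105), (11, 10, 105)  [2]
  a=12: none
  a=13: (13, -2, 87), (13, 2, 87)  [2]
  a=14: (14, -4, 81), (14, 4, 81)  [2]
  a=15: (15, -10, 77), (15, 10, 77)  [2]
  a=16: none
  a=17: (17, -6, 67), (17, 6, 67)  [2]
  a=18: (18, -4, 63), (18, 4, 63)  [2]
  a=19..20: none
  a=21: (21, -10, 55), (21, -4, 54), (21, 4, 54), (21, 10, 55)  [4]
  a=22: (22, -12, 53), (22, 12, 53)  [2]
  a=23..25: none
  a=26: (26, -24, 49), (26, 24, 49)  [2]
  a=27: (27, -4, 42), (27, 4, 42)  [2]
  a=28: none
  a=29: (29, -2, 39), (29, 2, 39)  [2]
  a=30: (30, -20, 41), (30, 20, 41)  [2]
  a=31..32: none
  a=33: (33, -32, 42), (33, -10, 35), (33, 10, 35), (33, 32, 42)  [4]
  a=34: (34, -28, 39), (34, 28, 39)  [2]
  a=35..38: none
Total reduced forms: 1 + 1 + 2 + 1 + 2 + 2 + 2 + 1 + 2 + 2 + 2 + 2 + 2 + 2 + 4 + 2 + 2 + 2 + 2 + 2 + 4 + 2 = 44
h = 44

44


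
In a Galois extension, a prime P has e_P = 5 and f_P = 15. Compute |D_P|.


|D_P| = e * f
= 5 * 15
= 75

75


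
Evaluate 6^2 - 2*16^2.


x^2 - d*y^2
= 6^2 - 2*16^2
= 36 - 512
= -476

-476


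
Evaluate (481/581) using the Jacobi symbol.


Compute (481/581) via quadratic reciprocity:
  reciprocity: (481/581) -> +(581/481)
  reduce: (100/481)
  pull out 2: (2/481) = +1  (since 481 mod 8 = 1)
  pull out 2: (2/481) = +1  (since 481 mod 8 = 1)
  reciprocity: (25/481) -> +(481/25)
  reduce: (6/25)
  pull out 2: (2/25) = +1  (since 25 mod 8 = 1)
  reciprocity: (3/25) -> +(25/3)
  reduce: (1/3)
  (1/3) = 1
Product of signs = 1

1


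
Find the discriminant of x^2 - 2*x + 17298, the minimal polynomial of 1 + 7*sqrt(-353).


The element 1 + 7*sqrt(-353) has minimal polynomial:
x^2 - 2*x + 17298
Discriminant = (-2)^2 - 4*(17298)
= 4 - 69192
= -69188

-69188


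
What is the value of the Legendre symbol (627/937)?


p = 937 is prime, so compute (627/937) with the reciprocity algorithm (Jacobi-symbol steps: pull out 2s via (2/n), flip via reciprocity, reduce):
  reciprocity: (627/937) -> +(937/627)
  reduce: (310/627)
  pull out 2: (2/627) = -1  (since 627 mod 8 = 3)
  reciprocity: (155/627) -> -(627/155)
  reduce: (7/155)
  reciprocity: (7/155) -> -(155/7)
  reduce: (1/7)
  (1/7) = 1
Product of signs = -1
(627/937) = -1

-1


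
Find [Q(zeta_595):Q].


The degree equals Euler's totient phi(595).
595 = 5 * 7 * 17
phi(595) = 384

384


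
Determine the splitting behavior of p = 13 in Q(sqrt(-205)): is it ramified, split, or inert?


K = Q(sqrt(-205)). Since d mod 4 = 3, disc(K) = -820.
Check p | disc: -820 mod 13 = 12.
p does not divide disc. Compute Legendre symbol (d/p):
3^((13-1)/2) mod 13 = 1
(d/p) = 1, so p splits: (p) = P*P' with e=1, f=1, g=2.
Therefore p is split.

split


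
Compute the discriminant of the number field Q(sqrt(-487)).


For K = Q(sqrt(d)) with d squarefree: disc(K) = d if d = 1 mod 4, and disc(K) = 4d if d = 2 or 3 mod 4.
Here d = -487, and d mod 4 = 1.
d = 1 mod 4 (O_K = Z[(1+sqrt(d))/2]), so disc(K) = d = -487

-487


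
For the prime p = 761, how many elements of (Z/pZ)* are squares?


For prime p, the number of non-zero quadratic residues is (p-1)/2.
= (761-1)/2
= 380

380


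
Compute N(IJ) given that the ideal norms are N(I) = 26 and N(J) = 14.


N(IJ) = N(I) * N(J)
= 26 * 14
= 364

364


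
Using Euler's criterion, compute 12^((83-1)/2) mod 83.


p = 83 is prime and the exponent is (p-1)/2 = 41, so by Euler's criterion 12^41 = (12/83) = +1 or -1 mod 83.
Compute by square-and-multiply:
  41 = 32 + 8 + 1 (binary 101001)
  Repeated squaring mod 83: 12^1 = 12, 12^2 = 61, 12^4 = 69, 12^8 = 30, 12^16 = 70, 12^32 = 3
  12^41 = 12^32 * 12^8 * 12^1 = 3 * 30 * 12 mod 83
    3 * 30 = 90 = 7 mod 83
    7 * 12 = 84 = 1 mod 83
  12^41 = 1 mod 83
Result 1: 12 is a quadratic residue mod 83.
12^41 mod 83 = 1

1


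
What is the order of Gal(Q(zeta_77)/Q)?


|Gal(Q(zeta_77)/Q)| = phi(77)
= 60

60


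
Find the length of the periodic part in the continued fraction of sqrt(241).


Run the CF algorithm for sqrt(241).
a_0 = floor(sqrt(241)) = 15; set m_0=0, q_0=1.
Recurrence: m' = q*a - m,  q' = (d - m'^2)/q,  a' = floor((a_0 + m')/q').
  step 1: m=15, q=16, a=1
  step 2: m=1, q=15, a=1
  step 3: m=14, q=3, a=9
  step 4: m=13, q=24, a=1
  step 5: m=11, q=5, a=5
  step 6: m=14, q=9, a=3
  step 7: m=13, q=8, a=3
  step 8: m=11, q=15, a=1
  step 9: m=4, q=15, a=1
  step 10: m=11, q=8, a=3
  step 11: m=13, q=9, a=3
  step 12: m=14, q=5, a=5
  step 13: m=11, q=24, a=1
  step 14: m=13, q=3, a=9
  step 15: m=14, q=15, a=1
  step 16: m=1, q=16, a=1
  step 17: m=15, q=1, a=30
a_17 = 2*a_0 = 30, so the period closes here.
sqrt(241) = [15; 1, 1, 9, 1, 5, 3, 3, 1, 1, 3, 3, 5, 1, 9, 1, 1, 30]
Period length = 17

17


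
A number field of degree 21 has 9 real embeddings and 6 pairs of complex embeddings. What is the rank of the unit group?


By Dirichlet's unit theorem:
rank = r1 + r2 - 1
= 9 + 6 - 1
= 14

14


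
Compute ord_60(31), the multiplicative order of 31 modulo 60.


We want ord_60(31), the smallest k >= 1 with 31^k = 1 mod 60.
n = 60 = 2^2 * 3 * 5, phi(60) = 16; the order divides phi(n).
Divisors of 16: 1, 2, 4, 8, 16
Repeated squaring mod 60: 31^1 = 31, 31^2 = 1, 31^4 = 1, 31^8 = 1, 31^16 = 1
Test divisors in increasing order:
  k=1: 31^1 = 31 mod 60
  k=2: 31^2 = 1 mod 60  <- first divisor giving 1
Order = 2

2
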